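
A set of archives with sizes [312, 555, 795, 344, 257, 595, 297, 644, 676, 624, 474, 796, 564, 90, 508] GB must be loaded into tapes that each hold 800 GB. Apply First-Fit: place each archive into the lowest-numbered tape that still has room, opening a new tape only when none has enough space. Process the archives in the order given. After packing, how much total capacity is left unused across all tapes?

2069

tape 1: place 312 GB, 488 GB left
tape 2: place 555 GB, 245 GB left
tape 3: place 795 GB, 5 GB left
tape 1: place 344 GB, 144 GB left
tape 4: place 257 GB, 543 GB left
tape 5: place 595 GB, 205 GB left
tape 4: place 297 GB, 246 GB left
tape 6: place 644 GB, 156 GB left
tape 7: place 676 GB, 124 GB left
tape 8: place 624 GB, 176 GB left
tape 9: place 474 GB, 326 GB left
tape 10: place 796 GB, 4 GB left
tape 11: place 564 GB, 236 GB left
tape 1: place 90 GB, 54 GB left
tape 12: place 508 GB, 292 GB left
12 tapes × 800 GB = 9600 GB; used 7531 GB; unused 2069 GB.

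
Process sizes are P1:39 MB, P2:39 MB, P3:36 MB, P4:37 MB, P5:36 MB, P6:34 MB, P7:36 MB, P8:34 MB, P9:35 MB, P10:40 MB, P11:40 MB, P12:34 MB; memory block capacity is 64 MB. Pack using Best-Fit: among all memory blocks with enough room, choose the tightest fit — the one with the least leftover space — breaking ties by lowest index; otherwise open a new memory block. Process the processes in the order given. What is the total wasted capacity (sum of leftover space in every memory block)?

328

Put P1 (39 MB) in memory block 1; 25 MB remain.
Put P2 (39 MB) in memory block 2; 25 MB remain.
Put P3 (36 MB) in memory block 3; 28 MB remain.
Put P4 (37 MB) in memory block 4; 27 MB remain.
Put P5 (36 MB) in memory block 5; 28 MB remain.
Put P6 (34 MB) in memory block 6; 30 MB remain.
Put P7 (36 MB) in memory block 7; 28 MB remain.
Put P8 (34 MB) in memory block 8; 30 MB remain.
Put P9 (35 MB) in memory block 9; 29 MB remain.
Put P10 (40 MB) in memory block 10; 24 MB remain.
Put P11 (40 MB) in memory block 11; 24 MB remain.
Put P12 (34 MB) in memory block 12; 30 MB remain.
12 memory blocks × 64 MB = 768 MB; used 440 MB; unused 328 MB.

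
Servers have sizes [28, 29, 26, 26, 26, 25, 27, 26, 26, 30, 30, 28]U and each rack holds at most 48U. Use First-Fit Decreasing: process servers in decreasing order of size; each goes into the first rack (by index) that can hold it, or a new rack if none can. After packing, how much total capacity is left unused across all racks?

Sorted descending: 30, 30, 29, 28, 28, 27, 26, 26, 26, 26, 26, 25.
30U → rack 1 (remaining 18U)
30U → rack 2 (remaining 18U)
29U → rack 3 (remaining 19U)
28U → rack 4 (remaining 20U)
28U → rack 5 (remaining 20U)
27U → rack 6 (remaining 21U)
26U → rack 7 (remaining 22U)
26U → rack 8 (remaining 22U)
26U → rack 9 (remaining 22U)
26U → rack 10 (remaining 22U)
26U → rack 11 (remaining 22U)
25U → rack 12 (remaining 23U)
12 racks × 48U = 576U; used 327U; unused 249U.

249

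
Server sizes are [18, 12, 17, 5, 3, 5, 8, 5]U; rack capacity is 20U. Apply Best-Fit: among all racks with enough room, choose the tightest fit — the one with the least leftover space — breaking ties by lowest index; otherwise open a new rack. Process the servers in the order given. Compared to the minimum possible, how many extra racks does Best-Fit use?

0

Best-Fit: [18] [12,5,3] [17] [5,8,5] → 4 racks.
Total size 73U; any packing needs at least ⌈73/20⌉ = 4 racks.
So 4 is already optimal.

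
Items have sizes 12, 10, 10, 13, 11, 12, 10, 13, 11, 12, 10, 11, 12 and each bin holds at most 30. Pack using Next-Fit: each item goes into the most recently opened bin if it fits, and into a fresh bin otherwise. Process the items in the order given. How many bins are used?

7 bins

Put 12 in bin 1; 18 remain.
Put 10 in bin 1; 8 remain.
Put 10 in bin 2; 20 remain.
Put 13 in bin 2; 7 remain.
Put 11 in bin 3; 19 remain.
Put 12 in bin 3; 7 remain.
Put 10 in bin 4; 20 remain.
Put 13 in bin 4; 7 remain.
Put 11 in bin 5; 19 remain.
Put 12 in bin 5; 7 remain.
Put 10 in bin 6; 20 remain.
Put 11 in bin 6; 9 remain.
Put 12 in bin 7; 18 remain.
Final bins: [12,10] [10,13] [11,12] [10,13] [11,12] [10,11] [12].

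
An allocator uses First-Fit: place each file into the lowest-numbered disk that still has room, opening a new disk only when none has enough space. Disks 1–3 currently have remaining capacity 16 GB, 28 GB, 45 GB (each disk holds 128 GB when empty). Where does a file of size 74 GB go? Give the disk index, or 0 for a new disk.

0

No disk has ≥ 74 GB free, so a new disk is opened.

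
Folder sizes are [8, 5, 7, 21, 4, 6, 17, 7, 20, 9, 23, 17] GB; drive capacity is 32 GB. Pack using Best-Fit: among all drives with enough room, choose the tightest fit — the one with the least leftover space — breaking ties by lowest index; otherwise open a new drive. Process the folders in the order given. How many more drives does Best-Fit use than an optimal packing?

1

Best-Fit: [8,5,7,7] [21,4,6] [17] [20,9] [23] [17] → 6 drives.
Total size 144 GB; any packing needs at least ⌈144/32⌉ = 5 drives.
An optimal packing achieves that bound: [23,9] [21,8] [20,7,5] [17,7,6] [17,4] → 5 drives.
Excess: 6 − 5 = 1.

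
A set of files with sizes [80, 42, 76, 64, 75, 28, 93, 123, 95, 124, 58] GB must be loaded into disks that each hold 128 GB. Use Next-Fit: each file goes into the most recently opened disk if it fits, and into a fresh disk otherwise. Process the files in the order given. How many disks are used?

9

disk 1: place 80 GB, 48 GB left
disk 1: place 42 GB, 6 GB left
disk 2: place 76 GB, 52 GB left
disk 3: place 64 GB, 64 GB left
disk 4: place 75 GB, 53 GB left
disk 4: place 28 GB, 25 GB left
disk 5: place 93 GB, 35 GB left
disk 6: place 123 GB, 5 GB left
disk 7: place 95 GB, 33 GB left
disk 8: place 124 GB, 4 GB left
disk 9: place 58 GB, 70 GB left
Final disks: [80,42] [76] [64] [75,28] [93] [123] [95] [124] [58].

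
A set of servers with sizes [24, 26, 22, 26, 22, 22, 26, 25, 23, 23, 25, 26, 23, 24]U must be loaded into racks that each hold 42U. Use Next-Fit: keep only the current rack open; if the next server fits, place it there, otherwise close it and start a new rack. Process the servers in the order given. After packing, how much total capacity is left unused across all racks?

251

24U → rack 1 (remaining 18U)
26U → rack 2 (remaining 16U)
22U → rack 3 (remaining 20U)
26U → rack 4 (remaining 16U)
22U → rack 5 (remaining 20U)
22U → rack 6 (remaining 20U)
26U → rack 7 (remaining 16U)
25U → rack 8 (remaining 17U)
23U → rack 9 (remaining 19U)
23U → rack 10 (remaining 19U)
25U → rack 11 (remaining 17U)
26U → rack 12 (remaining 16U)
23U → rack 13 (remaining 19U)
24U → rack 14 (remaining 18U)
14 racks × 42U = 588U; used 337U; unused 251U.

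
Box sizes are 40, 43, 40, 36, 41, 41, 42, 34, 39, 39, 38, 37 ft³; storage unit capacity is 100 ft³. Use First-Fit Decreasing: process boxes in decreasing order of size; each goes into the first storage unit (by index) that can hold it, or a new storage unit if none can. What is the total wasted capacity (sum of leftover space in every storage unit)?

Sorted descending: 43, 42, 41, 41, 40, 40, 39, 39, 38, 37, 36, 34.
43 ft³ → storage unit 1 (remaining 57 ft³)
42 ft³ → storage unit 1 (remaining 15 ft³)
41 ft³ → storage unit 2 (remaining 59 ft³)
41 ft³ → storage unit 2 (remaining 18 ft³)
40 ft³ → storage unit 3 (remaining 60 ft³)
40 ft³ → storage unit 3 (remaining 20 ft³)
39 ft³ → storage unit 4 (remaining 61 ft³)
39 ft³ → storage unit 4 (remaining 22 ft³)
38 ft³ → storage unit 5 (remaining 62 ft³)
37 ft³ → storage unit 5 (remaining 25 ft³)
36 ft³ → storage unit 6 (remaining 64 ft³)
34 ft³ → storage unit 6 (remaining 30 ft³)
6 storage units × 100 ft³ = 600 ft³; used 470 ft³; unused 130 ft³.

130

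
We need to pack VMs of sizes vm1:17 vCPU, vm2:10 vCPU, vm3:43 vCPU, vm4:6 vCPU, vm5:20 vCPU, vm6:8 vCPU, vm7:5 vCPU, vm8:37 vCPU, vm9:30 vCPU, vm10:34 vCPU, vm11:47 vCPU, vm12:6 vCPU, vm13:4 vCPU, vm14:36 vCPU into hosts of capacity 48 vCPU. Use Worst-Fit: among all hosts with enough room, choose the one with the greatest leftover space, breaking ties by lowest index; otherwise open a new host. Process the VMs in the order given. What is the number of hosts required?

8

host 1: place vm1 (17 vCPU), 31 vCPU left
host 1: place vm2 (10 vCPU), 21 vCPU left
host 2: place vm3 (43 vCPU), 5 vCPU left
host 1: place vm4 (6 vCPU), 15 vCPU left
host 3: place vm5 (20 vCPU), 28 vCPU left
host 3: place vm6 (8 vCPU), 20 vCPU left
host 3: place vm7 (5 vCPU), 15 vCPU left
host 4: place vm8 (37 vCPU), 11 vCPU left
host 5: place vm9 (30 vCPU), 18 vCPU left
host 6: place vm10 (34 vCPU), 14 vCPU left
host 7: place vm11 (47 vCPU), 1 vCPU left
host 5: place vm12 (6 vCPU), 12 vCPU left
host 1: place vm13 (4 vCPU), 11 vCPU left
host 8: place vm14 (36 vCPU), 12 vCPU left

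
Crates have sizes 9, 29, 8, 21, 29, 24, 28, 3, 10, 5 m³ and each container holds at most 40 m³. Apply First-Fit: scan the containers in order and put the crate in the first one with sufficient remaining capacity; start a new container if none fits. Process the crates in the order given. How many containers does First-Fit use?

5 containers

9 m³ → container 1 (remaining 31 m³)
29 m³ → container 1 (remaining 2 m³)
8 m³ → container 2 (remaining 32 m³)
21 m³ → container 2 (remaining 11 m³)
29 m³ → container 3 (remaining 11 m³)
24 m³ → container 4 (remaining 16 m³)
28 m³ → container 5 (remaining 12 m³)
3 m³ → container 2 (remaining 8 m³)
10 m³ → container 3 (remaining 1 m³)
5 m³ → container 2 (remaining 3 m³)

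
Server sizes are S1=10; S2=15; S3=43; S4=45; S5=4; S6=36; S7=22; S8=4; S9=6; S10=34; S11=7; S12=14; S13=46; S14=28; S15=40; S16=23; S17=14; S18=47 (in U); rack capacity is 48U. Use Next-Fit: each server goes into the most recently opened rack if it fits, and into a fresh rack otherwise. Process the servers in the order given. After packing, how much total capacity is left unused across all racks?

138

S1 (10U) → rack 1 (remaining 38U)
S2 (15U) → rack 1 (remaining 23U)
S3 (43U) → rack 2 (remaining 5U)
S4 (45U) → rack 3 (remaining 3U)
S5 (4U) → rack 4 (remaining 44U)
S6 (36U) → rack 4 (remaining 8U)
S7 (22U) → rack 5 (remaining 26U)
S8 (4U) → rack 5 (remaining 22U)
S9 (6U) → rack 5 (remaining 16U)
S10 (34U) → rack 6 (remaining 14U)
S11 (7U) → rack 6 (remaining 7U)
S12 (14U) → rack 7 (remaining 34U)
S13 (46U) → rack 8 (remaining 2U)
S14 (28U) → rack 9 (remaining 20U)
S15 (40U) → rack 10 (remaining 8U)
S16 (23U) → rack 11 (remaining 25U)
S17 (14U) → rack 11 (remaining 11U)
S18 (47U) → rack 12 (remaining 1U)
12 racks × 48U = 576U; used 438U; unused 138U.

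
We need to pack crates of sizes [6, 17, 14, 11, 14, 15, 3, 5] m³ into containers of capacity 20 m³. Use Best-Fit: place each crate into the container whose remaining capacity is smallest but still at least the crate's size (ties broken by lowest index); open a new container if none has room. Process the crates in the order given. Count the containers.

5

Put 6 m³ in container 1; 14 m³ remain.
Put 17 m³ in container 2; 3 m³ remain.
Put 14 m³ in container 1; 0 m³ remain.
Put 11 m³ in container 3; 9 m³ remain.
Put 14 m³ in container 4; 6 m³ remain.
Put 15 m³ in container 5; 5 m³ remain.
Put 3 m³ in container 2; 0 m³ remain.
Put 5 m³ in container 5; 0 m³ remain.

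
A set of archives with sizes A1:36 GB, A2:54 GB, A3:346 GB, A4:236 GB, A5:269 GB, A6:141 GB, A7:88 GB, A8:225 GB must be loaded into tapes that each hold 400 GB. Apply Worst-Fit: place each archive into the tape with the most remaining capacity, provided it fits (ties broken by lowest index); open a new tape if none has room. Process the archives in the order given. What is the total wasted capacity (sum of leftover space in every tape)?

A1 (36 GB) → tape 1 (remaining 364 GB)
A2 (54 GB) → tape 1 (remaining 310 GB)
A3 (346 GB) → tape 2 (remaining 54 GB)
A4 (236 GB) → tape 1 (remaining 74 GB)
A5 (269 GB) → tape 3 (remaining 131 GB)
A6 (141 GB) → tape 4 (remaining 259 GB)
A7 (88 GB) → tape 4 (remaining 171 GB)
A8 (225 GB) → tape 5 (remaining 175 GB)
5 tapes × 400 GB = 2000 GB; used 1395 GB; unused 605 GB.

605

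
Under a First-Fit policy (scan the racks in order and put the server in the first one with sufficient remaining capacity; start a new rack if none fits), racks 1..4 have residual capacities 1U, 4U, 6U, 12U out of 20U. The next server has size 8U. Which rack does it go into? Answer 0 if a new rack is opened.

Racks with room: rack 4 (12U).
The first with room is rack 4.

4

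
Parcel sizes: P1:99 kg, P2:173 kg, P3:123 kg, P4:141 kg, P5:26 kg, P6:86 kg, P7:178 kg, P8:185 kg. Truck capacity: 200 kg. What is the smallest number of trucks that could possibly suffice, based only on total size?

6

Total size = 99 + 173 + 123 + 141 + 26 + 86 + 178 + 185 = 1011 kg.
⌈1011 / 200⌉ = 6.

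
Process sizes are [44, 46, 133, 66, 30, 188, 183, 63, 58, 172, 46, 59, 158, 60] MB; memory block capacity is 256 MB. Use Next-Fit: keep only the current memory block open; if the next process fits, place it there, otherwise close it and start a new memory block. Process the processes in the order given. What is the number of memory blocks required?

7 memory blocks

memory block 1: place 44 MB, 212 MB left
memory block 1: place 46 MB, 166 MB left
memory block 1: place 133 MB, 33 MB left
memory block 2: place 66 MB, 190 MB left
memory block 2: place 30 MB, 160 MB left
memory block 3: place 188 MB, 68 MB left
memory block 4: place 183 MB, 73 MB left
memory block 4: place 63 MB, 10 MB left
memory block 5: place 58 MB, 198 MB left
memory block 5: place 172 MB, 26 MB left
memory block 6: place 46 MB, 210 MB left
memory block 6: place 59 MB, 151 MB left
memory block 7: place 158 MB, 98 MB left
memory block 7: place 60 MB, 38 MB left
Final memory blocks: [44,46,133] [66,30] [188] [183,63] [58,172] [46,59] [158,60].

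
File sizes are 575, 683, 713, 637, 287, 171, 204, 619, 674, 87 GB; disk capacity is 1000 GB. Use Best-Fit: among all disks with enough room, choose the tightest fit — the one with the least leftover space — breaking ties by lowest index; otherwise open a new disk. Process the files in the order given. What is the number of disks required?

6 disks

575 GB → disk 1 (remaining 425 GB)
683 GB → disk 2 (remaining 317 GB)
713 GB → disk 3 (remaining 287 GB)
637 GB → disk 4 (remaining 363 GB)
287 GB → disk 3 (remaining 0 GB)
171 GB → disk 2 (remaining 146 GB)
204 GB → disk 4 (remaining 159 GB)
619 GB → disk 5 (remaining 381 GB)
674 GB → disk 6 (remaining 326 GB)
87 GB → disk 2 (remaining 59 GB)
Final disks: [575] [683,171,87] [713,287] [637,204] [619] [674].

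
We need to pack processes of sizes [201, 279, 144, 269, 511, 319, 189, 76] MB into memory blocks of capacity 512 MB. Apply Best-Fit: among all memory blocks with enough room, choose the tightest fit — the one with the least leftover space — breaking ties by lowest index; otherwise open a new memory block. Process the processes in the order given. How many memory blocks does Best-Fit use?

4 memory blocks

201 MB → memory block 1 (remaining 311 MB)
279 MB → memory block 1 (remaining 32 MB)
144 MB → memory block 2 (remaining 368 MB)
269 MB → memory block 2 (remaining 99 MB)
511 MB → memory block 3 (remaining 1 MB)
319 MB → memory block 4 (remaining 193 MB)
189 MB → memory block 4 (remaining 4 MB)
76 MB → memory block 2 (remaining 23 MB)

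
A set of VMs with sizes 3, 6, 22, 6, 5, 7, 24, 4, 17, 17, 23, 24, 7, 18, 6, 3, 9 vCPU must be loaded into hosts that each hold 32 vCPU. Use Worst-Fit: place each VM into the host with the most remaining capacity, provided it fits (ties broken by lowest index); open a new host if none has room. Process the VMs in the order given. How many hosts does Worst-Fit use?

8 hosts

Put 3 vCPU in host 1; 29 vCPU remain.
Put 6 vCPU in host 1; 23 vCPU remain.
Put 22 vCPU in host 1; 1 vCPU remain.
Put 6 vCPU in host 2; 26 vCPU remain.
Put 5 vCPU in host 2; 21 vCPU remain.
Put 7 vCPU in host 2; 14 vCPU remain.
Put 24 vCPU in host 3; 8 vCPU remain.
Put 4 vCPU in host 2; 10 vCPU remain.
Put 17 vCPU in host 4; 15 vCPU remain.
Put 17 vCPU in host 5; 15 vCPU remain.
Put 23 vCPU in host 6; 9 vCPU remain.
Put 24 vCPU in host 7; 8 vCPU remain.
Put 7 vCPU in host 4; 8 vCPU remain.
Put 18 vCPU in host 8; 14 vCPU remain.
Put 6 vCPU in host 5; 9 vCPU remain.
Put 3 vCPU in host 8; 11 vCPU remain.
Put 9 vCPU in host 8; 2 vCPU remain.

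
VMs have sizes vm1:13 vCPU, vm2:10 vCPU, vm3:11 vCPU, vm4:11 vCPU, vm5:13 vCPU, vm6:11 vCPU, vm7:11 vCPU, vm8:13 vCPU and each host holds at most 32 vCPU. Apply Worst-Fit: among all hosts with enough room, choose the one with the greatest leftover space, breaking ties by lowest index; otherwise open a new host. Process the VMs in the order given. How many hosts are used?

vm1 (13 vCPU) → host 1 (remaining 19 vCPU)
vm2 (10 vCPU) → host 1 (remaining 9 vCPU)
vm3 (11 vCPU) → host 2 (remaining 21 vCPU)
vm4 (11 vCPU) → host 2 (remaining 10 vCPU)
vm5 (13 vCPU) → host 3 (remaining 19 vCPU)
vm6 (11 vCPU) → host 3 (remaining 8 vCPU)
vm7 (11 vCPU) → host 4 (remaining 21 vCPU)
vm8 (13 vCPU) → host 4 (remaining 8 vCPU)
Final hosts: [13,10] [11,11] [13,11] [11,13].

4 hosts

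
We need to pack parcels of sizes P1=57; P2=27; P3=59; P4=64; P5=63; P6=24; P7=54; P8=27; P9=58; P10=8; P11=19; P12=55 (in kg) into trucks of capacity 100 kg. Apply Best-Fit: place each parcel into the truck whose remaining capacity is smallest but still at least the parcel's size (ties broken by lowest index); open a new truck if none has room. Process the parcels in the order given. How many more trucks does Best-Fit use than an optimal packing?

0

Best-Fit: [57,27] [59,19] [64,24] [63,27,8] [54] [58] [55] → 7 trucks.
7 parcels exceed 50 kg (half the capacity), and no two of those can share a truck, so at least 7 trucks are needed.
So 7 is already optimal.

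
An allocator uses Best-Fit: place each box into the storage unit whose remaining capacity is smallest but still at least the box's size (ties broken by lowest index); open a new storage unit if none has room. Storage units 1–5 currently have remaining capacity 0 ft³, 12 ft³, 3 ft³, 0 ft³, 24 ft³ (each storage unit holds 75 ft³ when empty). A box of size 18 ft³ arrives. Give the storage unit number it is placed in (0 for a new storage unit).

Storage units with room: storage unit 5 (24 ft³).
Tightest fit is storage unit 5 with 24 ft³ free.

5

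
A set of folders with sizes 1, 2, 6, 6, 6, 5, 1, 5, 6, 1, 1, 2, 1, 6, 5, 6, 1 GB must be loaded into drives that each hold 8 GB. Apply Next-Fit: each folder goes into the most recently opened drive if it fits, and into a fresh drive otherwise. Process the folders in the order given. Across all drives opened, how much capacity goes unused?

drive 1: place 1 GB, 7 GB left
drive 1: place 2 GB, 5 GB left
drive 2: place 6 GB, 2 GB left
drive 3: place 6 GB, 2 GB left
drive 4: place 6 GB, 2 GB left
drive 5: place 5 GB, 3 GB left
drive 5: place 1 GB, 2 GB left
drive 6: place 5 GB, 3 GB left
drive 7: place 6 GB, 2 GB left
drive 7: place 1 GB, 1 GB left
drive 7: place 1 GB, 0 GB left
drive 8: place 2 GB, 6 GB left
drive 8: place 1 GB, 5 GB left
drive 9: place 6 GB, 2 GB left
drive 10: place 5 GB, 3 GB left
drive 11: place 6 GB, 2 GB left
drive 11: place 1 GB, 1 GB left
11 drives × 8 GB = 88 GB; used 61 GB; unused 27 GB.

27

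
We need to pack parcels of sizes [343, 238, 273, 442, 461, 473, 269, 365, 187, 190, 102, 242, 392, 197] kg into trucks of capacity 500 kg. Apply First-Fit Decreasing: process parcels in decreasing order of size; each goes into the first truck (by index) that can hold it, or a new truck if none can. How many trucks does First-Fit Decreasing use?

Sorted descending: 473, 461, 442, 392, 365, 343, 273, 269, 242, 238, 197, 190, 187, 102.
truck 1: place 473 kg, 27 kg left
truck 2: place 461 kg, 39 kg left
truck 3: place 442 kg, 58 kg left
truck 4: place 392 kg, 108 kg left
truck 5: place 365 kg, 135 kg left
truck 6: place 343 kg, 157 kg left
truck 7: place 273 kg, 227 kg left
truck 8: place 269 kg, 231 kg left
truck 9: place 242 kg, 258 kg left
truck 9: place 238 kg, 20 kg left
truck 7: place 197 kg, 30 kg left
truck 8: place 190 kg, 41 kg left
truck 10: place 187 kg, 313 kg left
truck 4: place 102 kg, 6 kg left
Final trucks: [473] [461] [442] [392,102] [365] [343] [273,197] [269,190] [242,238] [187].

10 trucks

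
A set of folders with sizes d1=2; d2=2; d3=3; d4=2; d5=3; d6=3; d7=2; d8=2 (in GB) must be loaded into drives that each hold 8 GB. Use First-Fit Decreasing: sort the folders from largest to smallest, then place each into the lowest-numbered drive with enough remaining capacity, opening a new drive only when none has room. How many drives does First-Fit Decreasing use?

Sorted descending: 3, 3, 3, 2, 2, 2, 2, 2.
3 GB → drive 1 (remaining 5 GB)
3 GB → drive 1 (remaining 2 GB)
3 GB → drive 2 (remaining 5 GB)
2 GB → drive 1 (remaining 0 GB)
2 GB → drive 2 (remaining 3 GB)
2 GB → drive 2 (remaining 1 GB)
2 GB → drive 3 (remaining 6 GB)
2 GB → drive 3 (remaining 4 GB)
Final drives: [3,3,2] [3,2,2] [2,2].

3 drives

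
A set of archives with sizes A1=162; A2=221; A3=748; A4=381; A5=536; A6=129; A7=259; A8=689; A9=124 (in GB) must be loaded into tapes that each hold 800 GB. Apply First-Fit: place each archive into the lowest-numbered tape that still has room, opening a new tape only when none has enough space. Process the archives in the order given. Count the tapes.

tape 1: place A1 (162 GB), 638 GB left
tape 1: place A2 (221 GB), 417 GB left
tape 2: place A3 (748 GB), 52 GB left
tape 1: place A4 (381 GB), 36 GB left
tape 3: place A5 (536 GB), 264 GB left
tape 3: place A6 (129 GB), 135 GB left
tape 4: place A7 (259 GB), 541 GB left
tape 5: place A8 (689 GB), 111 GB left
tape 3: place A9 (124 GB), 11 GB left
Final tapes: [162,221,381] [748] [536,129,124] [259] [689].

5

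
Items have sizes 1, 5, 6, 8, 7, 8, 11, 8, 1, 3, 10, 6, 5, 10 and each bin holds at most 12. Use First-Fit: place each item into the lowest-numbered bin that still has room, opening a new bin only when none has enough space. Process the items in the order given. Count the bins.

Put 1 in bin 1; 11 remain.
Put 5 in bin 1; 6 remain.
Put 6 in bin 1; 0 remain.
Put 8 in bin 2; 4 remain.
Put 7 in bin 3; 5 remain.
Put 8 in bin 4; 4 remain.
Put 11 in bin 5; 1 remain.
Put 8 in bin 6; 4 remain.
Put 1 in bin 2; 3 remain.
Put 3 in bin 2; 0 remain.
Put 10 in bin 7; 2 remain.
Put 6 in bin 8; 6 remain.
Put 5 in bin 3; 0 remain.
Put 10 in bin 9; 2 remain.

9 bins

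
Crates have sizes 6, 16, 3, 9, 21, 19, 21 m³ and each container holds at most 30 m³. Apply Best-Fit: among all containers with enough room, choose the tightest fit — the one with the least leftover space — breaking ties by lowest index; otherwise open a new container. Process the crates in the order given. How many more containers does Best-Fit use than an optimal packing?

0

Best-Fit: [6,16,3] [9,21] [19] [21] → 4 containers.
Total size 95 m³; any packing needs at least ⌈95/30⌉ = 4 containers.
So 4 is already optimal.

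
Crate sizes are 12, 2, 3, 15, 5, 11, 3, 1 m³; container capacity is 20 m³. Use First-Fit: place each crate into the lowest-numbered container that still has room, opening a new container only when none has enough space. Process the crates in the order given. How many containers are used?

3

Put 12 m³ in container 1; 8 m³ remain.
Put 2 m³ in container 1; 6 m³ remain.
Put 3 m³ in container 1; 3 m³ remain.
Put 15 m³ in container 2; 5 m³ remain.
Put 5 m³ in container 2; 0 m³ remain.
Put 11 m³ in container 3; 9 m³ remain.
Put 3 m³ in container 1; 0 m³ remain.
Put 1 m³ in container 3; 8 m³ remain.
Final containers: [12,2,3,3] [15,5] [11,1].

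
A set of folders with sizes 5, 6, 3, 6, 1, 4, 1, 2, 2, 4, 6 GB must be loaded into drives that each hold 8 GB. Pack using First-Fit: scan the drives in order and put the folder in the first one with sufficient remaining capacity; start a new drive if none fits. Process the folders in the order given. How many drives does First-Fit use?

6 drives

drive 1: place 5 GB, 3 GB left
drive 2: place 6 GB, 2 GB left
drive 1: place 3 GB, 0 GB left
drive 3: place 6 GB, 2 GB left
drive 2: place 1 GB, 1 GB left
drive 4: place 4 GB, 4 GB left
drive 2: place 1 GB, 0 GB left
drive 3: place 2 GB, 0 GB left
drive 4: place 2 GB, 2 GB left
drive 5: place 4 GB, 4 GB left
drive 6: place 6 GB, 2 GB left
Final drives: [5,3] [6,1,1] [6,2] [4,2] [4] [6].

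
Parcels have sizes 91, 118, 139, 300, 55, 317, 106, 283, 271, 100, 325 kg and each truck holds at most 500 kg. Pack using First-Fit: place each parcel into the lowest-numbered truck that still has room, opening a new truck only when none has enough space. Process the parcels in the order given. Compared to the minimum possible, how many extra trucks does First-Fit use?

1

First-Fit: [91,118,139,55] [300,106] [317,100] [283] [271] [325] → 6 trucks.
Total size 2105 kg; any packing needs at least ⌈2105/500⌉ = 5 trucks.
An optimal packing achieves that bound: [325,139] [317,118,55] [300,106,91] [283,100] [271] → 5 trucks.
Excess: 6 − 5 = 1.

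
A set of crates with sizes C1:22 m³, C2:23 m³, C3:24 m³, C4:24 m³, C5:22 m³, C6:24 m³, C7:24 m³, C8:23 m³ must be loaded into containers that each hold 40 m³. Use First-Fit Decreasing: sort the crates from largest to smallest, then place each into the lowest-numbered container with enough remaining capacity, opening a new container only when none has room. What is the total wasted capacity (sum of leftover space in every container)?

Sorted descending: 24, 24, 24, 24, 23, 23, 22, 22.
container 1: place 24 m³, 16 m³ left
container 2: place 24 m³, 16 m³ left
container 3: place 24 m³, 16 m³ left
container 4: place 24 m³, 16 m³ left
container 5: place 23 m³, 17 m³ left
container 6: place 23 m³, 17 m³ left
container 7: place 22 m³, 18 m³ left
container 8: place 22 m³, 18 m³ left
8 containers × 40 m³ = 320 m³; used 186 m³; unused 134 m³.

134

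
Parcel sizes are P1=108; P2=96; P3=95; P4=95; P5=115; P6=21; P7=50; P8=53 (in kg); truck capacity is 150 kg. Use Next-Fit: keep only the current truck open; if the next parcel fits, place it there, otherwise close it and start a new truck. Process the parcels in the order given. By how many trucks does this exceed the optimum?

Next-Fit: [108] [96] [95] [95] [115,21] [50,53] → 6 trucks.
Total size 633 kg; any packing needs at least ⌈633/150⌉ = 5 trucks.
An optimal packing achieves that bound: [115,21] [108] [96,53] [95,50] [95] → 5 trucks.
Excess: 6 − 5 = 1.

1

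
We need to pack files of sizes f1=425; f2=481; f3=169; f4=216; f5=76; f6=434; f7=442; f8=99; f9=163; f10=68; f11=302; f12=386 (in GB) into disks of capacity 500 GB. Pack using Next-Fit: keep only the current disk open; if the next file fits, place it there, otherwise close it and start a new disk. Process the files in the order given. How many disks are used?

8

disk 1: place f1 (425 GB), 75 GB left
disk 2: place f2 (481 GB), 19 GB left
disk 3: place f3 (169 GB), 331 GB left
disk 3: place f4 (216 GB), 115 GB left
disk 3: place f5 (76 GB), 39 GB left
disk 4: place f6 (434 GB), 66 GB left
disk 5: place f7 (442 GB), 58 GB left
disk 6: place f8 (99 GB), 401 GB left
disk 6: place f9 (163 GB), 238 GB left
disk 6: place f10 (68 GB), 170 GB left
disk 7: place f11 (302 GB), 198 GB left
disk 8: place f12 (386 GB), 114 GB left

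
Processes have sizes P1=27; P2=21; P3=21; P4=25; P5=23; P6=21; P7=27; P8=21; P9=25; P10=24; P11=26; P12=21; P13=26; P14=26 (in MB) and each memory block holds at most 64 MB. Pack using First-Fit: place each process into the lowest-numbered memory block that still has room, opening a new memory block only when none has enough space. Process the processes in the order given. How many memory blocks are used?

Put P1 (27 MB) in memory block 1; 37 MB remain.
Put P2 (21 MB) in memory block 1; 16 MB remain.
Put P3 (21 MB) in memory block 2; 43 MB remain.
Put P4 (25 MB) in memory block 2; 18 MB remain.
Put P5 (23 MB) in memory block 3; 41 MB remain.
Put P6 (21 MB) in memory block 3; 20 MB remain.
Put P7 (27 MB) in memory block 4; 37 MB remain.
Put P8 (21 MB) in memory block 4; 16 MB remain.
Put P9 (25 MB) in memory block 5; 39 MB remain.
Put P10 (24 MB) in memory block 5; 15 MB remain.
Put P11 (26 MB) in memory block 6; 38 MB remain.
Put P12 (21 MB) in memory block 6; 17 MB remain.
Put P13 (26 MB) in memory block 7; 38 MB remain.
Put P14 (26 MB) in memory block 7; 12 MB remain.
Final memory blocks: [27,21] [21,25] [23,21] [27,21] [25,24] [26,21] [26,26].

7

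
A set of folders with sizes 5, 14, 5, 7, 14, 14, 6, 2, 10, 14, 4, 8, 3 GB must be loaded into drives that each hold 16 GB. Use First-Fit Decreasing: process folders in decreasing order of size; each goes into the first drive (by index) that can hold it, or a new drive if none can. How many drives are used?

Sorted descending: 14, 14, 14, 14, 10, 8, 7, 6, 5, 5, 4, 3, 2.
drive 1: place 14 GB, 2 GB left
drive 2: place 14 GB, 2 GB left
drive 3: place 14 GB, 2 GB left
drive 4: place 14 GB, 2 GB left
drive 5: place 10 GB, 6 GB left
drive 6: place 8 GB, 8 GB left
drive 6: place 7 GB, 1 GB left
drive 5: place 6 GB, 0 GB left
drive 7: place 5 GB, 11 GB left
drive 7: place 5 GB, 6 GB left
drive 7: place 4 GB, 2 GB left
drive 8: place 3 GB, 13 GB left
drive 1: place 2 GB, 0 GB left
Final drives: [14,2] [14] [14] [14] [10,6] [8,7] [5,5,4] [3].

8 drives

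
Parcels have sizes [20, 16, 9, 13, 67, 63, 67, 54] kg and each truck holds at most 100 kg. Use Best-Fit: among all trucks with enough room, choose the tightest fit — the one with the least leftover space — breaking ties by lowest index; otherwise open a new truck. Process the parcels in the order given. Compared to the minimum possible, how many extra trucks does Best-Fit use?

Best-Fit: [20,16,9,13] [67] [63] [67] [54] → 5 trucks.
Total size 309 kg; any packing needs at least ⌈309/100⌉ = 4 trucks.
An optimal packing achieves that bound: [67,20,13] [67,16,9] [63] [54] → 4 trucks.
Excess: 5 − 4 = 1.

1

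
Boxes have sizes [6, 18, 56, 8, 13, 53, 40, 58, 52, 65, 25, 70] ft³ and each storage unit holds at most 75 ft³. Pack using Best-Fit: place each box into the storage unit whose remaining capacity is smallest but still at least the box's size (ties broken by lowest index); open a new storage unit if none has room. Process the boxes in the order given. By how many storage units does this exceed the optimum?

1

Best-Fit: [6,18,13] [56,8] [53] [40,25] [58] [52] [65] [70] → 8 storage units.
Total size 464 ft³; any packing needs at least ⌈464/75⌉ = 7 storage units.
An optimal packing achieves that bound: [70] [65,8] [58,13] [56,18] [53,6] [52] [40,25] → 7 storage units.
Excess: 8 − 7 = 1.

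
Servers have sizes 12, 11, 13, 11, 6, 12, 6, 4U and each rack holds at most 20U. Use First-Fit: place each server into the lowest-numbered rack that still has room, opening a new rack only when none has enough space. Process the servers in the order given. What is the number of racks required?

Put 12U in rack 1; 8U remain.
Put 11U in rack 2; 9U remain.
Put 13U in rack 3; 7U remain.
Put 11U in rack 4; 9U remain.
Put 6U in rack 1; 2U remain.
Put 12U in rack 5; 8U remain.
Put 6U in rack 2; 3U remain.
Put 4U in rack 3; 3U remain.
Final racks: [12,6] [11,6] [13,4] [11] [12].

5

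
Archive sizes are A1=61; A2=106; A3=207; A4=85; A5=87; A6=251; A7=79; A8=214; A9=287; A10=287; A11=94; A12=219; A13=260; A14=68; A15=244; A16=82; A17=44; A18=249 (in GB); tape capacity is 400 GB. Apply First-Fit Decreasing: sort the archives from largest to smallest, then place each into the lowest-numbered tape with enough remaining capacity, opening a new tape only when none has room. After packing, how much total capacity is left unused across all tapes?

676

Sorted descending: 287, 287, 260, 251, 249, 244, 219, 214, 207, 106, 94, 87, 85, 82, 79, 68, 61, 44.
tape 1: place 287 GB, 113 GB left
tape 2: place 287 GB, 113 GB left
tape 3: place 260 GB, 140 GB left
tape 4: place 251 GB, 149 GB left
tape 5: place 249 GB, 151 GB left
tape 6: place 244 GB, 156 GB left
tape 7: place 219 GB, 181 GB left
tape 8: place 214 GB, 186 GB left
tape 9: place 207 GB, 193 GB left
tape 1: place 106 GB, 7 GB left
tape 2: place 94 GB, 19 GB left
tape 3: place 87 GB, 53 GB left
tape 4: place 85 GB, 64 GB left
tape 5: place 82 GB, 69 GB left
tape 6: place 79 GB, 77 GB left
tape 5: place 68 GB, 1 GB left
tape 4: place 61 GB, 3 GB left
tape 3: place 44 GB, 9 GB left
9 tapes × 400 GB = 3600 GB; used 2924 GB; unused 676 GB.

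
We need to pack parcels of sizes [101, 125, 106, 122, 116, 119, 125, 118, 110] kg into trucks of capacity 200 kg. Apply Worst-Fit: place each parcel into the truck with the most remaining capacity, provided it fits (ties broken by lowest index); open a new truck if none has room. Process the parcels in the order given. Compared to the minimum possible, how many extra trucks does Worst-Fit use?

Worst-Fit: [101] [125] [106] [122] [116] [119] [125] [118] [110] → 9 trucks.
9 parcels exceed 100 kg (half the capacity), and no two of those can share a truck, so at least 9 trucks are needed.
So 9 is already optimal.

0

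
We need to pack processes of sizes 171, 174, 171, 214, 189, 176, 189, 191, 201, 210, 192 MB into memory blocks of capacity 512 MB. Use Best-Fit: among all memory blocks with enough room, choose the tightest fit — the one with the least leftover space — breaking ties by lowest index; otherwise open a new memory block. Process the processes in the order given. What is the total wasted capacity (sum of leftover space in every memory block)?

994

Put 171 MB in memory block 1; 341 MB remain.
Put 174 MB in memory block 1; 167 MB remain.
Put 171 MB in memory block 2; 341 MB remain.
Put 214 MB in memory block 2; 127 MB remain.
Put 189 MB in memory block 3; 323 MB remain.
Put 176 MB in memory block 3; 147 MB remain.
Put 189 MB in memory block 4; 323 MB remain.
Put 191 MB in memory block 4; 132 MB remain.
Put 201 MB in memory block 5; 311 MB remain.
Put 210 MB in memory block 5; 101 MB remain.
Put 192 MB in memory block 6; 320 MB remain.
6 memory blocks × 512 MB = 3072 MB; used 2078 MB; unused 994 MB.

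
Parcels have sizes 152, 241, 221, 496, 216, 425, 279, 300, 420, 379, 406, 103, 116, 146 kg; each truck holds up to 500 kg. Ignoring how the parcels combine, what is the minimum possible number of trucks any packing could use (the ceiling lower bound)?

Total size = 152 + 241 + 221 + 496 + 216 + 425 + 279 + 300 + 420 + 379 + 406 + 103 + 116 + 146 = 3900 kg.
⌈3900 / 500⌉ = 8.

8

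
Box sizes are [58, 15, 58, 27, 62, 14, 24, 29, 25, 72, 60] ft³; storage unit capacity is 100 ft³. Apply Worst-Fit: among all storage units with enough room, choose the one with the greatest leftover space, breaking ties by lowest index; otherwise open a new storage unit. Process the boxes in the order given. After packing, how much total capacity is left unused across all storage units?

Put 58 ft³ in storage unit 1; 42 ft³ remain.
Put 15 ft³ in storage unit 1; 27 ft³ remain.
Put 58 ft³ in storage unit 2; 42 ft³ remain.
Put 27 ft³ in storage unit 2; 15 ft³ remain.
Put 62 ft³ in storage unit 3; 38 ft³ remain.
Put 14 ft³ in storage unit 3; 24 ft³ remain.
Put 24 ft³ in storage unit 1; 3 ft³ remain.
Put 29 ft³ in storage unit 4; 71 ft³ remain.
Put 25 ft³ in storage unit 4; 46 ft³ remain.
Put 72 ft³ in storage unit 5; 28 ft³ remain.
Put 60 ft³ in storage unit 6; 40 ft³ remain.
6 storage units × 100 ft³ = 600 ft³; used 444 ft³; unused 156 ft³.

156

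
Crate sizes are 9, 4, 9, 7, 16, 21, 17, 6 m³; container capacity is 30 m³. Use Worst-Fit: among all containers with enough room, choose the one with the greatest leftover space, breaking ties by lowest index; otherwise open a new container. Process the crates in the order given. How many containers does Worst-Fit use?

4

container 1: place 9 m³, 21 m³ left
container 1: place 4 m³, 17 m³ left
container 1: place 9 m³, 8 m³ left
container 1: place 7 m³, 1 m³ left
container 2: place 16 m³, 14 m³ left
container 3: place 21 m³, 9 m³ left
container 4: place 17 m³, 13 m³ left
container 2: place 6 m³, 8 m³ left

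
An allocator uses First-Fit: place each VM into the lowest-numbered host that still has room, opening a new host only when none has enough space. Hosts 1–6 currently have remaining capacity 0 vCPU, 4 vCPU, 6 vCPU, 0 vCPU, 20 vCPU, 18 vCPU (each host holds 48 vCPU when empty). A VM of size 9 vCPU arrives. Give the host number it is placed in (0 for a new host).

5

Hosts with room: host 5 (20 vCPU), host 6 (18 vCPU).
The first with room is host 5.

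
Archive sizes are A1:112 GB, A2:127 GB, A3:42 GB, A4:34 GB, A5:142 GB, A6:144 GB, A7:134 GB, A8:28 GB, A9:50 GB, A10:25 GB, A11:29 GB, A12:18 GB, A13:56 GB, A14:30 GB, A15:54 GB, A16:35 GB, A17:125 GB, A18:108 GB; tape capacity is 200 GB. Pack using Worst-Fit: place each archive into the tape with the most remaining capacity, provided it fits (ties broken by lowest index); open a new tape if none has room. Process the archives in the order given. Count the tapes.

8

Put A1 (112 GB) in tape 1; 88 GB remain.
Put A2 (127 GB) in tape 2; 73 GB remain.
Put A3 (42 GB) in tape 1; 46 GB remain.
Put A4 (34 GB) in tape 2; 39 GB remain.
Put A5 (142 GB) in tape 3; 58 GB remain.
Put A6 (144 GB) in tape 4; 56 GB remain.
Put A7 (134 GB) in tape 5; 66 GB remain.
Put A8 (28 GB) in tape 5; 38 GB remain.
Put A9 (50 GB) in tape 3; 8 GB remain.
Put A10 (25 GB) in tape 4; 31 GB remain.
Put A11 (29 GB) in tape 1; 17 GB remain.
Put A12 (18 GB) in tape 2; 21 GB remain.
Put A13 (56 GB) in tape 6; 144 GB remain.
Put A14 (30 GB) in tape 6; 114 GB remain.
Put A15 (54 GB) in tape 6; 60 GB remain.
Put A16 (35 GB) in tape 6; 25 GB remain.
Put A17 (125 GB) in tape 7; 75 GB remain.
Put A18 (108 GB) in tape 8; 92 GB remain.
Final tapes: [112,42,29] [127,34,18] [142,50] [144,25] [134,28] [56,30,54,35] [125] [108].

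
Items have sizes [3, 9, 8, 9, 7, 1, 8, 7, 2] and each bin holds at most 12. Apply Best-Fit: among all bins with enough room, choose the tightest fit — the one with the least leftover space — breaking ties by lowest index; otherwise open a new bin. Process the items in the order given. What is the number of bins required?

6

Put 3 in bin 1; 9 remain.
Put 9 in bin 1; 0 remain.
Put 8 in bin 2; 4 remain.
Put 9 in bin 3; 3 remain.
Put 7 in bin 4; 5 remain.
Put 1 in bin 3; 2 remain.
Put 8 in bin 5; 4 remain.
Put 7 in bin 6; 5 remain.
Put 2 in bin 3; 0 remain.
Final bins: [3,9] [8] [9,1,2] [7] [8] [7].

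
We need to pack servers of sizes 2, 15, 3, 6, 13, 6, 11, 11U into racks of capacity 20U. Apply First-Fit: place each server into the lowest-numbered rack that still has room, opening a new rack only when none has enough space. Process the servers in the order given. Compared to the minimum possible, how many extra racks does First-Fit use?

First-Fit: [2,15,3] [6,13] [6,11] [11] → 4 racks.
Total size 67U; any packing needs at least ⌈67/20⌉ = 4 racks.
So 4 is already optimal.

0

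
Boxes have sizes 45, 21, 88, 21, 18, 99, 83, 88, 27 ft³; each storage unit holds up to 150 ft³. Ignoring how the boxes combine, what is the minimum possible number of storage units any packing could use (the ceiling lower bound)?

4

Total size = 45 + 21 + 88 + 21 + 18 + 99 + 83 + 88 + 27 = 490 ft³.
⌈490 / 150⌉ = 4.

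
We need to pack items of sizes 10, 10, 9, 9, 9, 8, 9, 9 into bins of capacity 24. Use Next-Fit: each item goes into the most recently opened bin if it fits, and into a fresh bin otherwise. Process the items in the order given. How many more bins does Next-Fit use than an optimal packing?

Next-Fit: [10,10] [9,9] [9,8] [9,9] → 4 bins.
Total size 73; any packing needs at least ⌈73/24⌉ = 4 bins.
So 4 is already optimal.

0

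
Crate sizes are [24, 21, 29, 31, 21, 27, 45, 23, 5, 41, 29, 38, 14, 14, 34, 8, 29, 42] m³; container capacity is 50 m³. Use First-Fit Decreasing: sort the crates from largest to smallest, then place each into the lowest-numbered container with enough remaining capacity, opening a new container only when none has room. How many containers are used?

Sorted descending: 45, 42, 41, 38, 34, 31, 29, 29, 29, 27, 24, 23, 21, 21, 14, 14, 8, 5.
container 1: place 45 m³, 5 m³ left
container 2: place 42 m³, 8 m³ left
container 3: place 41 m³, 9 m³ left
container 4: place 38 m³, 12 m³ left
container 5: place 34 m³, 16 m³ left
container 6: place 31 m³, 19 m³ left
container 7: place 29 m³, 21 m³ left
container 8: place 29 m³, 21 m³ left
container 9: place 29 m³, 21 m³ left
container 10: place 27 m³, 23 m³ left
container 11: place 24 m³, 26 m³ left
container 10: place 23 m³, 0 m³ left
container 7: place 21 m³, 0 m³ left
container 8: place 21 m³, 0 m³ left
container 5: place 14 m³, 2 m³ left
container 6: place 14 m³, 5 m³ left
container 2: place 8 m³, 0 m³ left
container 1: place 5 m³, 0 m³ left

11 containers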